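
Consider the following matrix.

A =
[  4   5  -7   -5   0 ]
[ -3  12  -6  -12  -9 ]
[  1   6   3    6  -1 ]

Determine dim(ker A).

Row reduce to echelon form.
R2 ← R2 + (3/4)·R1: [0, 63/4, -45/4, -63/4, -9]
R3 ← R3 − (1/4)·R1: [0, 19/4, 19/4, 29/4, -1]
R3 ← R3 − (19/63)·R2: [0, 0, 57/7, 12, 12/7]
3 nonzero rows, so rank(A) = 3.
A has 5 columns; by rank–nullity, nullity = 5 − 3 = 2.

2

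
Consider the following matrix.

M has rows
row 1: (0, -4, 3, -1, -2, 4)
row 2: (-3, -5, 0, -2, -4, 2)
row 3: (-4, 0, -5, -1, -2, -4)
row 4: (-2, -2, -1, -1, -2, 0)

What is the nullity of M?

4

Row reduce to echelon form.
Swap R1 ↔ R2
R3 ← R3 − (4/3)·R1: [0, 20/3, -5, 5/3, 10/3, -20/3]
R4 ← R4 − (2/3)·R1: [0, 4/3, -1, 1/3, 2/3, -4/3]
R3 ← R3 + (5/3)·R2: [0, 0, 0, 0, 0, 0]
R4 ← R4 + (1/3)·R2: [0, 0, 0, 0, 0, 0]
2 nonzero rows, so rank(M) = 2.
M has 6 columns; by rank–nullity, nullity = 6 − 2 = 4.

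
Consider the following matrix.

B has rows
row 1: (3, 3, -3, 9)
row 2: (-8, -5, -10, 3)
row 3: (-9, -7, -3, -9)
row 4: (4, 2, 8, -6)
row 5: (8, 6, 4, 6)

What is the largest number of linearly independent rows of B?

2

Row reduce to echelon form.
R2 ← R2 + (8/3)·R1: [0, 3, -18, 27]
R3 ← R3 + (3)·R1: [0, 2, -12, 18]
R4 ← R4 − (4/3)·R1: [0, -2, 12, -18]
R5 ← R5 − (8/3)·R1: [0, -2, 12, -18]
R3 ← R3 − (2/3)·R2: [0, 0, 0, 0]
R4 ← R4 + (2/3)·R2: [0, 0, 0, 0]
R5 ← R5 + (2/3)·R2: [0, 0, 0, 0]
Echelon form has 2 nonzero rows, so rank(B) = 2.
The rank gives the maximum number of linearly independent rows: 2.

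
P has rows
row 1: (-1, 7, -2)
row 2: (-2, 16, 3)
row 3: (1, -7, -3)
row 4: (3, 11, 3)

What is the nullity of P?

0

Row reduce to echelon form.
R2 ← R2 − (2)·R1: [0, 2, 7]
R3 ← R3 + R1: [0, 0, -5]
R4 ← R4 + (3)·R1: [0, 32, -3]
R4 ← R4 − (16)·R2: [0, 0, -115]
R4 ← R4 − (23)·R3: [0, 0, 0]
3 nonzero rows, so rank(P) = 3.
P has 3 columns; by rank–nullity, nullity = 3 − 3 = 0.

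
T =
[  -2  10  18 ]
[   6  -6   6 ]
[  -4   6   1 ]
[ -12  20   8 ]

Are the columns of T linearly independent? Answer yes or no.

no

Row reduce T to echelon form.
R2 ← R2 + (3)·R1: [0, 24, 60]
R3 ← R3 − (2)·R1: [0, -14, -35]
R4 ← R4 − (6)·R1: [0, -40, -100]
R3 ← R3 + (7/12)·R2: [0, 0, 0]
R4 ← R4 + (5/3)·R2: [0, 0, 0]
2 pivots among 3 columns.
Only 2 < 3 pivot columns, so the columns are linearly dependent.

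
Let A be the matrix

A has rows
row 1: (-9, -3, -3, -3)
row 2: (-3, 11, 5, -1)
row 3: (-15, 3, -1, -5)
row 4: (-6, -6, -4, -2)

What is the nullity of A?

2

Row reduce to echelon form.
R2 ← R2 − (1/3)·R1: [0, 12, 6, 0]
R3 ← R3 − (5/3)·R1: [0, 8, 4, 0]
R4 ← R4 − (2/3)·R1: [0, -4, -2, 0]
R3 ← R3 − (2/3)·R2: [0, 0, 0, 0]
R4 ← R4 + (1/3)·R2: [0, 0, 0, 0]
2 nonzero rows, so rank(A) = 2.
A has 4 columns; by rank–nullity, nullity = 4 − 2 = 2.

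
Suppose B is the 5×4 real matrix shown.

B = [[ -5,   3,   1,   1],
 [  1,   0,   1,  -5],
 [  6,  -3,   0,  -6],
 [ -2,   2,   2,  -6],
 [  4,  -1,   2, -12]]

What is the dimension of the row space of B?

Row reduce to echelon form.
R2 ← R2 + (1/5)·R1: [0, 3/5, 6/5, -24/5]
R3 ← R3 + (6/5)·R1: [0, 3/5, 6/5, -24/5]
R4 ← R4 − (2/5)·R1: [0, 4/5, 8/5, -32/5]
R5 ← R5 + (4/5)·R1: [0, 7/5, 14/5, -56/5]
R3 ← R3 − R2: [0, 0, 0, 0]
R4 ← R4 − (4/3)·R2: [0, 0, 0, 0]
R5 ← R5 − (7/3)·R2: [0, 0, 0, 0]
Echelon form has 2 nonzero rows, so rank(B) = 2.
The row space has dimension equal to the rank: 2.

2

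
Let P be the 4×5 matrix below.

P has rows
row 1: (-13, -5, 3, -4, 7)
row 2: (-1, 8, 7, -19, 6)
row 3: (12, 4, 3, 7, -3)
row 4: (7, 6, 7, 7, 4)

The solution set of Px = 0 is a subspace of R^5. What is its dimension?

Row reduce to echelon form.
R2 ← R2 − (1/13)·R1: [0, 109/13, 88/13, -243/13, 71/13]
R3 ← R3 + (12/13)·R1: [0, -8/13, 75/13, 43/13, 45/13]
R4 ← R4 + (7/13)·R1: [0, 43/13, 112/13, 63/13, 101/13]
R3 ← R3 + (8/109)·R2: [0, 0, 683/109, 211/109, 421/109]
R4 ← R4 − (43/109)·R2: [0, 0, 648/109, 1332/109, 612/109]
R4 ← R4 − (648/683)·R3: [0, 0, 0, 7092/683, 1332/683]
4 nonzero rows, so rank(P) = 4.
P has 5 columns; by rank–nullity, nullity = 5 − 4 = 1.

1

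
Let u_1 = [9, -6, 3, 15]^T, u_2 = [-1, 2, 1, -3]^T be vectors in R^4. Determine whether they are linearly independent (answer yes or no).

Form the matrix with these vectors as rows and row reduce.
R2 ← R2 + (1/9)·R1: [0, 4/3, 4/3, -4/3]
2 nonzero rows, so the 2 vectors span a space of dimension 2.
Since 2 = 2, the vectors are linearly independent.

yes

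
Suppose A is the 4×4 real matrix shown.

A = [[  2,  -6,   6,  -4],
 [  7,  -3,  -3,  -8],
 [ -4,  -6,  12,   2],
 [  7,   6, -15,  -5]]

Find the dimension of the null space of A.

Row reduce to echelon form.
R2 ← R2 − (7/2)·R1: [0, 18, -24, 6]
R3 ← R3 + (2)·R1: [0, -18, 24, -6]
R4 ← R4 − (7/2)·R1: [0, 27, -36, 9]
R3 ← R3 + R2: [0, 0, 0, 0]
R4 ← R4 − (3/2)·R2: [0, 0, 0, 0]
2 nonzero rows, so rank(A) = 2.
A has 4 columns; by rank–nullity, nullity = 4 − 2 = 2.

2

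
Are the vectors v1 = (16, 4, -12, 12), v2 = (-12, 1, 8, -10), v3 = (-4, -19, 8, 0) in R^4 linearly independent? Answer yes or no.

yes

Form the matrix with these vectors as rows and row reduce.
R2 ← R2 + (3/4)·R1: [0, 4, -1, -1]
R3 ← R3 + (1/4)·R1: [0, -18, 5, 3]
R3 ← R3 + (9/2)·R2: [0, 0, 1/2, -3/2]
3 nonzero rows, so the 3 vectors span a space of dimension 3.
Since 3 = 3, the vectors are linearly independent.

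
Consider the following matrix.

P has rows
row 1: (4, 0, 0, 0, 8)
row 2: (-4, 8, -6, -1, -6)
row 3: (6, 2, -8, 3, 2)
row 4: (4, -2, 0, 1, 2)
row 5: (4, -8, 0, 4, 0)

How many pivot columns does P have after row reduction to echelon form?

Row reduce to echelon form.
R2 ← R2 + R1: [0, 8, -6, -1, 2]
R3 ← R3 − (3/2)·R1: [0, 2, -8, 3, -10]
R4 ← R4 − R1: [0, -2, 0, 1, -6]
R5 ← R5 − R1: [0, -8, 0, 4, -8]
R3 ← R3 − (1/4)·R2: [0, 0, -13/2, 13/4, -21/2]
R4 ← R4 + (1/4)·R2: [0, 0, -3/2, 3/4, -11/2]
R5 ← R5 + R2: [0, 0, -6, 3, -6]
R4 ← R4 − (3/13)·R3: [0, 0, 0, 0, -40/13]
R5 ← R5 − (12/13)·R3: [0, 0, 0, 0, 48/13]
R5 ← R5 + (6/5)·R4: [0, 0, 0, 0, 0]
Echelon form has 4 nonzero rows, so rank(P) = 4.
Each nonzero row contributes one pivot column: 4 pivot columns.

4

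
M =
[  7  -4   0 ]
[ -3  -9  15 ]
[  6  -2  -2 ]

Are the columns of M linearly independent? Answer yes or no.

no

Row reduce M to echelon form.
R2 ← R2 + (3/7)·R1: [0, -75/7, 15]
R3 ← R3 − (6/7)·R1: [0, 10/7, -2]
R3 ← R3 + (2/15)·R2: [0, 0, 0]
2 pivots among 3 columns.
Only 2 < 3 pivot columns, so the columns are linearly dependent.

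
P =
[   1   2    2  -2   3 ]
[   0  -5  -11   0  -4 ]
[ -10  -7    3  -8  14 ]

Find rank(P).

3

Row reduce to echelon form.
R3 ← R3 + (10)·R1: [0, 13, 23, -28, 44]
R3 ← R3 + (13/5)·R2: [0, 0, -28/5, -28, 168/5]
Echelon form has 3 nonzero rows, so rank(P) = 3.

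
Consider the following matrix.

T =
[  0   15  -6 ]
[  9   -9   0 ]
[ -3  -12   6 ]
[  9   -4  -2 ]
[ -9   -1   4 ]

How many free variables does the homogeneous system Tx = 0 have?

Row reduce to echelon form.
Swap R1 ↔ R2
R3 ← R3 + (1/3)·R1: [0, -15, 6]
R4 ← R4 − R1: [0, 5, -2]
R5 ← R5 + R1: [0, -10, 4]
R3 ← R3 + R2: [0, 0, 0]
R4 ← R4 − (1/3)·R2: [0, 0, 0]
R5 ← R5 + (2/3)·R2: [0, 0, 0]
2 nonzero rows, so rank(T) = 2.
T has 3 columns; by rank–nullity, nullity = 3 − 2 = 1.

1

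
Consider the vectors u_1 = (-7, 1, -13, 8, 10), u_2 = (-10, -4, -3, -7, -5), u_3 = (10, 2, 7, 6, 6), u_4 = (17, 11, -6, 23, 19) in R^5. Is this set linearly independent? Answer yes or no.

no

Form the matrix with these vectors as rows and row reduce.
R2 ← R2 − (10/7)·R1: [0, -38/7, 109/7, -129/7, -135/7]
R3 ← R3 + (10/7)·R1: [0, 24/7, -81/7, 122/7, 142/7]
R4 ← R4 + (17/7)·R1: [0, 94/7, -263/7, 297/7, 303/7]
R3 ← R3 + (12/19)·R2: [0, 0, -33/19, 110/19, 154/19]
R4 ← R4 + (47/19)·R2: [0, 0, 18/19, -60/19, -84/19]
R4 ← R4 + (6/11)·R3: [0, 0, 0, 0, 0]
3 nonzero rows, so the 4 vectors span a space of dimension 3.
Since 3 < 4, the vectors are linearly dependent.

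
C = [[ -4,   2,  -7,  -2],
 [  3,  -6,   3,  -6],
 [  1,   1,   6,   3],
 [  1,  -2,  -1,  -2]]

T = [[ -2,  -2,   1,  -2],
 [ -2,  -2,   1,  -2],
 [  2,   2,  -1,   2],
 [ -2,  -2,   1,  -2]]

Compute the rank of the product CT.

1

First compute CT:
[[ -6,  -6,   3,  -6],
 [ 24,  24, -12,  24],
 [  2,   2,  -1,   2],
 [  4,   4,  -2,   4]]
Now row reduce the product.
R2 ← R2 + (4)·R1: [0, 0, 0, 0]
R3 ← R3 + (1/3)·R1: [0, 0, 0, 0]
R4 ← R4 + (2/3)·R1: [0, 0, 0, 0]
1 nonzero row, so rank(CT) = 1.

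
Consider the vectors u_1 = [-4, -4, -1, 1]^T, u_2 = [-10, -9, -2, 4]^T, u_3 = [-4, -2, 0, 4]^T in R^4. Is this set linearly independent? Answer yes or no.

no

Form the matrix with these vectors as rows and row reduce.
R2 ← R2 − (5/2)·R1: [0, 1, 1/2, 3/2]
R3 ← R3 − R1: [0, 2, 1, 3]
R3 ← R3 − (2)·R2: [0, 0, 0, 0]
2 nonzero rows, so the 3 vectors span a space of dimension 2.
Since 2 < 3, the vectors are linearly dependent.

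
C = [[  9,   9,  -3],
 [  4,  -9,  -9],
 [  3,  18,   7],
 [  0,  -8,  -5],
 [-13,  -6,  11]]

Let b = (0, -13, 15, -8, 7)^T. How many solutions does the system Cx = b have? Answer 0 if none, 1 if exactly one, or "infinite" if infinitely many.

1

Row reduce the augmented matrix [C | b].
R2 ← R2 − (4/9)·R1: [0, -13, -23/3, -13]
R3 ← R3 − (1/3)·R1: [0, 15, 8, 15]
R5 ← R5 + (13/9)·R1: [0, 7, 20/3, 7]
R3 ← R3 + (15/13)·R2: [0, 0, -11/13, 0]
R4 ← R4 − (8/13)·R2: [0, 0, -11/39, 0]
R5 ← R5 + (7/13)·R2: [0, 0, 33/13, 0]
R4 ← R4 − (1/3)·R3: [0, 0, 0, 0]
R5 ← R5 + (3)·R3: [0, 0, 0, 0]
The echelon form has 3 nonzero rows, and every pivot lies in the first 3 columns, so rank(C) = rank([C|b]) = 3.
The system is consistent.
rank = 3 = number of unknowns, so the solution is unique.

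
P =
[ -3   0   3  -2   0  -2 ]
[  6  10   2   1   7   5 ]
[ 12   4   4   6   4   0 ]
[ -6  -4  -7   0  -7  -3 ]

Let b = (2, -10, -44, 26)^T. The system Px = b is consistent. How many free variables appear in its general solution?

Row reduce the augmented matrix [P | b].
R2 ← R2 + (2)·R1: [0, 10, 8, -3, 7, 1, -6]
R3 ← R3 + (4)·R1: [0, 4, 16, -2, 4, -8, -36]
R4 ← R4 − (2)·R1: [0, -4, -13, 4, -7, 1, 22]
R3 ← R3 − (2/5)·R2: [0, 0, 64/5, -4/5, 6/5, -42/5, -168/5]
R4 ← R4 + (2/5)·R2: [0, 0, -49/5, 14/5, -21/5, 7/5, 98/5]
R4 ← R4 + (49/64)·R3: [0, 0, 0, 35/16, -105/32, -161/32, -49/8]
The echelon form has 4 nonzero rows, and every pivot lies in the first 6 columns, so rank(P) = rank([P|b]) = 4.
The system is consistent.
Free variables = (unknowns) − (rank) = 6 − 4 = 2.

2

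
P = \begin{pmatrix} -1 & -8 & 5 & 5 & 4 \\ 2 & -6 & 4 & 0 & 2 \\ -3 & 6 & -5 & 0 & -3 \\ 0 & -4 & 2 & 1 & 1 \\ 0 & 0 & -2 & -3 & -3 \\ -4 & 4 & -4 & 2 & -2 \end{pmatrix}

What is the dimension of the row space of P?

3

Row reduce to echelon form.
R2 ← R2 + (2)·R1: [0, -22, 14, 10, 10]
R3 ← R3 − (3)·R1: [0, 30, -20, -15, -15]
R6 ← R6 − (4)·R1: [0, 36, -24, -18, -18]
R3 ← R3 + (15/11)·R2: [0, 0, -10/11, -15/11, -15/11]
R4 ← R4 − (2/11)·R2: [0, 0, -6/11, -9/11, -9/11]
R6 ← R6 + (18/11)·R2: [0, 0, -12/11, -18/11, -18/11]
R4 ← R4 − (3/5)·R3: [0, 0, 0, 0, 0]
R5 ← R5 − (11/5)·R3: [0, 0, 0, 0, 0]
R6 ← R6 − (6/5)·R3: [0, 0, 0, 0, 0]
Echelon form has 3 nonzero rows, so rank(P) = 3.
The row space has dimension equal to the rank: 3.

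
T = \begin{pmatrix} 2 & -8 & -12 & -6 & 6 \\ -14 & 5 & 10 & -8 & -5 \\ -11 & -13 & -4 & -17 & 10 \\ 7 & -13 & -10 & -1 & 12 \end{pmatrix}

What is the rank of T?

Row reduce to echelon form.
R2 ← R2 + (7)·R1: [0, -51, -74, -50, 37]
R3 ← R3 + (11/2)·R1: [0, -57, -70, -50, 43]
R4 ← R4 − (7/2)·R1: [0, 15, 32, 20, -9]
R3 ← R3 − (19/17)·R2: [0, 0, 216/17, 100/17, 28/17]
R4 ← R4 + (5/17)·R2: [0, 0, 174/17, 90/17, 32/17]
R4 ← R4 − (29/36)·R3: [0, 0, 0, 5/9, 5/9]
Echelon form has 4 nonzero rows, so rank(T) = 4.

4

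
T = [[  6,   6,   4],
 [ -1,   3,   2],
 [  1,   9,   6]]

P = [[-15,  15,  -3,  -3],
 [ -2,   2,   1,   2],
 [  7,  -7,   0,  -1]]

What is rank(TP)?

2

First compute TP:
[[-74,  74, -12, -10],
 [ 23, -23,   6,   7],
 [  9,  -9,   6,   9]]
Now row reduce the product.
R2 ← R2 + (23/74)·R1: [0, 0, 84/37, 144/37]
R3 ← R3 + (9/74)·R1: [0, 0, 168/37, 288/37]
R3 ← R3 − (2)·R2: [0, 0, 0, 0]
2 nonzero rows, so rank(TP) = 2.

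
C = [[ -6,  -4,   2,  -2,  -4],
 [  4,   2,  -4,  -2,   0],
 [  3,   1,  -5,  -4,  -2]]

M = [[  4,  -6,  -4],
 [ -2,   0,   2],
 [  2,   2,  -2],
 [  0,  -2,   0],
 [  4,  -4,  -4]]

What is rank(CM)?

First compute CM:
[[-28,  60,  28],
 [  4, -28,  -4],
 [ -8, -12,   8]]
Now row reduce the product.
R2 ← R2 + (1/7)·R1: [0, -136/7, 0]
R3 ← R3 − (2/7)·R1: [0, -204/7, 0]
R3 ← R3 − (3/2)·R2: [0, 0, 0]
2 nonzero rows, so rank(CM) = 2.

2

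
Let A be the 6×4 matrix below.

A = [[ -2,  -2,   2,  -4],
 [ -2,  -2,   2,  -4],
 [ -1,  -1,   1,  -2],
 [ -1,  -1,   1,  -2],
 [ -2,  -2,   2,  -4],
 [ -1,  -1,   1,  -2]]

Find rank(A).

Row reduce to echelon form.
R2 ← R2 − R1: [0, 0, 0, 0]
R3 ← R3 − (1/2)·R1: [0, 0, 0, 0]
R4 ← R4 − (1/2)·R1: [0, 0, 0, 0]
R5 ← R5 − R1: [0, 0, 0, 0]
R6 ← R6 − (1/2)·R1: [0, 0, 0, 0]
Echelon form has 1 nonzero row, so rank(A) = 1.

1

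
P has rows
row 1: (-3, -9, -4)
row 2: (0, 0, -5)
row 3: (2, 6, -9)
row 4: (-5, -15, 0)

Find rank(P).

Row reduce to echelon form.
R3 ← R3 + (2/3)·R1: [0, 0, -35/3]
R4 ← R4 − (5/3)·R1: [0, 0, 20/3]
R3 ← R3 − (7/3)·R2: [0, 0, 0]
R4 ← R4 + (4/3)·R2: [0, 0, 0]
Echelon form has 2 nonzero rows, so rank(P) = 2.

2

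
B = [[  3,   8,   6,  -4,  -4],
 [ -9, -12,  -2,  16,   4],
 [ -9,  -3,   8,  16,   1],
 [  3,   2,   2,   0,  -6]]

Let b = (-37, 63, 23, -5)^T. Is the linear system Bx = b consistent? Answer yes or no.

yes

Row reduce the augmented matrix [B | b].
R2 ← R2 + (3)·R1: [0, 12, 16, 4, -8, -48]
R3 ← R3 + (3)·R1: [0, 21, 26, 4, -11, -88]
R4 ← R4 − R1: [0, -6, -4, 4, -2, 32]
R3 ← R3 − (7/4)·R2: [0, 0, -2, -3, 3, -4]
R4 ← R4 + (1/2)·R2: [0, 0, 4, 6, -6, 8]
R4 ← R4 + (2)·R3: [0, 0, 0, 0, 0, 0]
The echelon form has 3 nonzero rows, and every pivot lies in the first 5 columns, so rank(B) = rank([B|b]) = 3.
The system is consistent.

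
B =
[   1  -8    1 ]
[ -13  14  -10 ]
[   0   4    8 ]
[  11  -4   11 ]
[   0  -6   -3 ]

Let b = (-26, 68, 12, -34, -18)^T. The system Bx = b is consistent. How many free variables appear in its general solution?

0

Row reduce the augmented matrix [B | b].
R2 ← R2 + (13)·R1: [0, -90, 3, -270]
R4 ← R4 − (11)·R1: [0, 84, 0, 252]
R3 ← R3 + (2/45)·R2: [0, 0, 122/15, 0]
R4 ← R4 + (14/15)·R2: [0, 0, 14/5, 0]
R5 ← R5 − (1/15)·R2: [0, 0, -16/5, 0]
R4 ← R4 − (21/61)·R3: [0, 0, 0, 0]
R5 ← R5 + (24/61)·R3: [0, 0, 0, 0]
The echelon form has 3 nonzero rows, and every pivot lies in the first 3 columns, so rank(B) = rank([B|b]) = 3.
The system is consistent.
Free variables = (unknowns) − (rank) = 3 − 3 = 0.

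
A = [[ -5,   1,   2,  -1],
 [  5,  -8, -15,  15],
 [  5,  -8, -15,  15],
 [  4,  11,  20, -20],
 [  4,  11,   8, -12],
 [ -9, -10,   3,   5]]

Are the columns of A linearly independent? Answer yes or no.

Row reduce A to echelon form.
R2 ← R2 + R1: [0, -7, -13, 14]
R3 ← R3 + R1: [0, -7, -13, 14]
R4 ← R4 + (4/5)·R1: [0, 59/5, 108/5, -104/5]
R5 ← R5 + (4/5)·R1: [0, 59/5, 48/5, -64/5]
R6 ← R6 − (9/5)·R1: [0, -59/5, -3/5, 34/5]
R3 ← R3 − R2: [0, 0, 0, 0]
R4 ← R4 + (59/35)·R2: [0, 0, -11/35, 14/5]
R5 ← R5 + (59/35)·R2: [0, 0, -431/35, 54/5]
R6 ← R6 − (59/35)·R2: [0, 0, 746/35, -84/5]
Swap R3 ↔ R4
R5 ← R5 − (431/11)·R3: [0, 0, 0, -1088/11]
R6 ← R6 + (746/11)·R3: [0, 0, 0, 1904/11]
Swap R4 ↔ R5
R6 ← R6 + (7/4)·R4: [0, 0, 0, 0]
4 pivots among 4 columns.
Every column is a pivot column, so the columns are linearly independent.

yes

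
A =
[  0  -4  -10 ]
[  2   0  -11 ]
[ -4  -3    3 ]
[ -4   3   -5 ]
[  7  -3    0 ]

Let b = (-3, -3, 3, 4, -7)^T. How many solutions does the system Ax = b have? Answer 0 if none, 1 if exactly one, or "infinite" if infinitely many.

0

Row reduce the augmented matrix [A | b].
Swap R1 ↔ R2
R3 ← R3 + (2)·R1: [0, -3, -19, -3]
R4 ← R4 + (2)·R1: [0, 3, -27, -2]
R5 ← R5 − (7/2)·R1: [0, -3, 77/2, 7/2]
R3 ← R3 − (3/4)·R2: [0, 0, -23/2, -3/4]
R4 ← R4 + (3/4)·R2: [0, 0, -69/2, -17/4]
R5 ← R5 − (3/4)·R2: [0, 0, 46, 23/4]
R4 ← R4 − (3)·R3: [0, 0, 0, -2]
R5 ← R5 + (4)·R3: [0, 0, 0, 11/4]
R5 ← R5 + (11/8)·R4: [0, 0, 0, 0]
The echelon form has 4 nonzero rows; the last pivot sits in the augmented column, so rank(A) = 3 but rank([A|b]) = 4.
Since the ranks differ, the system is inconsistent.
It has no solutions.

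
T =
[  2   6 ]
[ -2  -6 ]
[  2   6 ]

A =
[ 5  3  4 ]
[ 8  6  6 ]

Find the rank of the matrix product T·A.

1

First compute TA:
[[ 58,  42,  44],
 [-58, -42, -44],
 [ 58,  42,  44]]
Now row reduce the product.
R2 ← R2 + R1: [0, 0, 0]
R3 ← R3 − R1: [0, 0, 0]
1 nonzero row, so rank(TA) = 1.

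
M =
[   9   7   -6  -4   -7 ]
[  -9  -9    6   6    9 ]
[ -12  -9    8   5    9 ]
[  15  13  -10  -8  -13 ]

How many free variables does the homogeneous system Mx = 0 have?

Row reduce to echelon form.
R2 ← R2 + R1: [0, -2, 0, 2, 2]
R3 ← R3 + (4/3)·R1: [0, 1/3, 0, -1/3, -1/3]
R4 ← R4 − (5/3)·R1: [0, 4/3, 0, -4/3, -4/3]
R3 ← R3 + (1/6)·R2: [0, 0, 0, 0, 0]
R4 ← R4 + (2/3)·R2: [0, 0, 0, 0, 0]
2 nonzero rows, so rank(M) = 2.
M has 5 columns; by rank–nullity, nullity = 5 − 2 = 3.

3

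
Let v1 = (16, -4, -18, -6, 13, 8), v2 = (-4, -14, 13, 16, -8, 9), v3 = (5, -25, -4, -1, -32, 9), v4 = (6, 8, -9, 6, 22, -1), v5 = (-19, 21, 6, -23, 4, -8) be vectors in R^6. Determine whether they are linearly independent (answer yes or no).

yes

Form the matrix with these vectors as rows and row reduce.
R2 ← R2 + (1/4)·R1: [0, -15, 17/2, 29/2, -19/4, 11]
R3 ← R3 − (5/16)·R1: [0, -95/4, 13/8, 7/8, -577/16, 13/2]
R4 ← R4 − (3/8)·R1: [0, 19/2, -9/4, 33/4, 137/8, -4]
R5 ← R5 + (19/16)·R1: [0, 65/4, -123/8, -241/8, 311/16, 3/2]
R3 ← R3 − (19/12)·R2: [0, 0, -71/6, -265/12, -685/24, -131/12]
R4 ← R4 + (19/30)·R2: [0, 0, 47/15, 523/30, 847/60, 89/30]
R5 ← R5 + (13/12)·R2: [0, 0, -37/6, -173/12, 343/24, 161/12]
R4 ← R4 + (94/355)·R3: [0, 0, 0, 4113/355, 4657/710, 27/355]
R5 ← R5 − (37/71)·R3: [0, 0, 0, -413/142, 8283/284, 2713/142]
R5 ← R5 + (2065/8226)·R4: [0, 0, 0, 0, 126730/4113, 8740/457]
5 nonzero rows, so the 5 vectors span a space of dimension 5.
Since 5 = 5, the vectors are linearly independent.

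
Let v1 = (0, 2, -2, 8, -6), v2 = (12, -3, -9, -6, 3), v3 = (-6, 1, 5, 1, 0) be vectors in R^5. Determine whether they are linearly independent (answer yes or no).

Form the matrix with these vectors as rows and row reduce.
Swap R1 ↔ R2
R3 ← R3 + (1/2)·R1: [0, -1/2, 1/2, -2, 3/2]
R3 ← R3 + (1/4)·R2: [0, 0, 0, 0, 0]
2 nonzero rows, so the 3 vectors span a space of dimension 2.
Since 2 < 3, the vectors are linearly dependent.

no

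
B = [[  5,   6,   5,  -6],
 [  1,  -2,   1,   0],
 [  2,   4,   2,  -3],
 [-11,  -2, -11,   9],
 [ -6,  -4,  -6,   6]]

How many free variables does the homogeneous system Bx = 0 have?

Row reduce to echelon form.
R2 ← R2 − (1/5)·R1: [0, -16/5, 0, 6/5]
R3 ← R3 − (2/5)·R1: [0, 8/5, 0, -3/5]
R4 ← R4 + (11/5)·R1: [0, 56/5, 0, -21/5]
R5 ← R5 + (6/5)·R1: [0, 16/5, 0, -6/5]
R3 ← R3 + (1/2)·R2: [0, 0, 0, 0]
R4 ← R4 + (7/2)·R2: [0, 0, 0, 0]
R5 ← R5 + R2: [0, 0, 0, 0]
2 nonzero rows, so rank(B) = 2.
B has 4 columns; by rank–nullity, nullity = 4 − 2 = 2.

2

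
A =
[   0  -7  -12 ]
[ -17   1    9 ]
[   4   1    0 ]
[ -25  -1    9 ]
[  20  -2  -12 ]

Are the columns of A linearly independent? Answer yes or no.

no

Row reduce A to echelon form.
Swap R1 ↔ R2
R3 ← R3 + (4/17)·R1: [0, 21/17, 36/17]
R4 ← R4 − (25/17)·R1: [0, -42/17, -72/17]
R5 ← R5 + (20/17)·R1: [0, -14/17, -24/17]
R3 ← R3 + (3/17)·R2: [0, 0, 0]
R4 ← R4 − (6/17)·R2: [0, 0, 0]
R5 ← R5 − (2/17)·R2: [0, 0, 0]
2 pivots among 3 columns.
Only 2 < 3 pivot columns, so the columns are linearly dependent.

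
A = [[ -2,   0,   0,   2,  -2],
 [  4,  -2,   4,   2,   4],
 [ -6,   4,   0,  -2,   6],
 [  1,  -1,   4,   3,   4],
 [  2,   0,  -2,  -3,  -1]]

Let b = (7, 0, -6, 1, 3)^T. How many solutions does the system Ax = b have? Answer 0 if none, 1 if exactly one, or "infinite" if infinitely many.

0

Row reduce the augmented matrix [A | b].
R2 ← R2 + (2)·R1: [0, -2, 4, 6, 0, 14]
R3 ← R3 − (3)·R1: [0, 4, 0, -8, 12, -27]
R4 ← R4 + (1/2)·R1: [0, -1, 4, 4, 3, 9/2]
R5 ← R5 + R1: [0, 0, -2, -1, -3, 10]
R3 ← R3 + (2)·R2: [0, 0, 8, 4, 12, 1]
R4 ← R4 − (1/2)·R2: [0, 0, 2, 1, 3, -5/2]
R4 ← R4 − (1/4)·R3: [0, 0, 0, 0, 0, -11/4]
R5 ← R5 + (1/4)·R3: [0, 0, 0, 0, 0, 41/4]
R5 ← R5 + (41/11)·R4: [0, 0, 0, 0, 0, 0]
The echelon form has 4 nonzero rows; the last pivot sits in the augmented column, so rank(A) = 3 but rank([A|b]) = 4.
Since the ranks differ, the system is inconsistent.
It has no solutions.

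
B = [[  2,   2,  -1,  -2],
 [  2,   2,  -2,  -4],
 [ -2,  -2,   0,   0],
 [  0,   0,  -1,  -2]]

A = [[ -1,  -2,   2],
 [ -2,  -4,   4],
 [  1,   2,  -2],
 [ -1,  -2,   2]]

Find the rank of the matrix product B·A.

First compute BA:
[[ -5, -10,  10],
 [ -4,  -8,   8],
 [  6,  12, -12],
 [  1,   2,  -2]]
Now row reduce the product.
R2 ← R2 − (4/5)·R1: [0, 0, 0]
R3 ← R3 + (6/5)·R1: [0, 0, 0]
R4 ← R4 + (1/5)·R1: [0, 0, 0]
1 nonzero row, so rank(BA) = 1.

1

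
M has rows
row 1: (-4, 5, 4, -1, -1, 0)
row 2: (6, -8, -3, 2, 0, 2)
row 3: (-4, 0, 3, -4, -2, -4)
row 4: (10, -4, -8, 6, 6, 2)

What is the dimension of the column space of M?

Row reduce to echelon form.
R2 ← R2 + (3/2)·R1: [0, -1/2, 3, 1/2, -3/2, 2]
R3 ← R3 − R1: [0, -5, -1, -3, -1, -4]
R4 ← R4 + (5/2)·R1: [0, 17/2, 2, 7/2, 7/2, 2]
R3 ← R3 − (10)·R2: [0, 0, -31, -8, 14, -24]
R4 ← R4 + (17)·R2: [0, 0, 53, 12, -22, 36]
R4 ← R4 + (53/31)·R3: [0, 0, 0, -52/31, 60/31, -156/31]
Echelon form has 4 nonzero rows, so rank(M) = 4.
The column space has dimension equal to the rank: 4.

4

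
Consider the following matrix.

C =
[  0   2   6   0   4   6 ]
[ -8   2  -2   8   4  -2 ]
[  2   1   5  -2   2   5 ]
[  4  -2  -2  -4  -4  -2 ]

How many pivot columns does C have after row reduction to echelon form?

Row reduce to echelon form.
Swap R1 ↔ R2
R3 ← R3 + (1/4)·R1: [0, 3/2, 9/2, 0, 3, 9/2]
R4 ← R4 + (1/2)·R1: [0, -1, -3, 0, -2, -3]
R3 ← R3 − (3/4)·R2: [0, 0, 0, 0, 0, 0]
R4 ← R4 + (1/2)·R2: [0, 0, 0, 0, 0, 0]
Echelon form has 2 nonzero rows, so rank(C) = 2.
Each nonzero row contributes one pivot column: 2 pivot columns.

2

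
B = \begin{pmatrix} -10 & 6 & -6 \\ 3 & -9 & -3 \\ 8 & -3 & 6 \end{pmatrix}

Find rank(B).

Row reduce to echelon form.
R2 ← R2 + (3/10)·R1: [0, -36/5, -24/5]
R3 ← R3 + (4/5)·R1: [0, 9/5, 6/5]
R3 ← R3 + (1/4)·R2: [0, 0, 0]
Echelon form has 2 nonzero rows, so rank(B) = 2.

2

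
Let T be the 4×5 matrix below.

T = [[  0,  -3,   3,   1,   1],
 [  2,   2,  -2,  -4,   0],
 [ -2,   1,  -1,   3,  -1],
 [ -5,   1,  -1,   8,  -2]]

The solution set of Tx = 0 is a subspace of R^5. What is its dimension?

3

Row reduce to echelon form.
Swap R1 ↔ R2
R3 ← R3 + R1: [0, 3, -3, -1, -1]
R4 ← R4 + (5/2)·R1: [0, 6, -6, -2, -2]
R3 ← R3 + R2: [0, 0, 0, 0, 0]
R4 ← R4 + (2)·R2: [0, 0, 0, 0, 0]
2 nonzero rows, so rank(T) = 2.
T has 5 columns; by rank–nullity, nullity = 5 − 2 = 3.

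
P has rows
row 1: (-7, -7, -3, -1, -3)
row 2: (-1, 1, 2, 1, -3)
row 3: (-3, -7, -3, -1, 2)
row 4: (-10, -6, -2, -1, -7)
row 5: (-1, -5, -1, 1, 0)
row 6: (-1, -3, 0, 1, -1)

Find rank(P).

Row reduce to echelon form.
R2 ← R2 − (1/7)·R1: [0, 2, 17/7, 8/7, -18/7]
R3 ← R3 − (3/7)·R1: [0, -4, -12/7, -4/7, 23/7]
R4 ← R4 − (10/7)·R1: [0, 4, 16/7, 3/7, -19/7]
R5 ← R5 − (1/7)·R1: [0, -4, -4/7, 8/7, 3/7]
R6 ← R6 − (1/7)·R1: [0, -2, 3/7, 8/7, -4/7]
R3 ← R3 + (2)·R2: [0, 0, 22/7, 12/7, -13/7]
R4 ← R4 − (2)·R2: [0, 0, -18/7, -13/7, 17/7]
R5 ← R5 + (2)·R2: [0, 0, 30/7, 24/7, -33/7]
R6 ← R6 + R2: [0, 0, 20/7, 16/7, -22/7]
R4 ← R4 + (9/11)·R3: [0, 0, 0, -5/11, 10/11]
R5 ← R5 − (15/11)·R3: [0, 0, 0, 12/11, -24/11]
R6 ← R6 − (10/11)·R3: [0, 0, 0, 8/11, -16/11]
R5 ← R5 + (12/5)·R4: [0, 0, 0, 0, 0]
R6 ← R6 + (8/5)·R4: [0, 0, 0, 0, 0]
Echelon form has 4 nonzero rows, so rank(P) = 4.

4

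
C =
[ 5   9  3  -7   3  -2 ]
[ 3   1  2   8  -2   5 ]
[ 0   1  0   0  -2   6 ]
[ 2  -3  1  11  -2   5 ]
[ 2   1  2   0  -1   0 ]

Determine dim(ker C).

1

Row reduce to echelon form.
R2 ← R2 − (3/5)·R1: [0, -22/5, 1/5, 61/5, -19/5, 31/5]
R4 ← R4 − (2/5)·R1: [0, -33/5, -1/5, 69/5, -16/5, 29/5]
R5 ← R5 − (2/5)·R1: [0, -13/5, 4/5, 14/5, -11/5, 4/5]
R3 ← R3 + (5/22)·R2: [0, 0, 1/22, 61/22, -63/22, 163/22]
R4 ← R4 − (3/2)·R2: [0, 0, -1/2, -9/2, 5/2, -7/2]
R5 ← R5 − (13/22)·R2: [0, 0, 15/22, -97/22, 1/22, -63/22]
R4 ← R4 + (11)·R3: [0, 0, 0, 26, -29, 78]
R5 ← R5 − (15)·R3: [0, 0, 0, -46, 43, -114]
R5 ← R5 + (23/13)·R4: [0, 0, 0, 0, -108/13, 24]
5 nonzero rows, so rank(C) = 5.
C has 6 columns; by rank–nullity, nullity = 6 − 5 = 1.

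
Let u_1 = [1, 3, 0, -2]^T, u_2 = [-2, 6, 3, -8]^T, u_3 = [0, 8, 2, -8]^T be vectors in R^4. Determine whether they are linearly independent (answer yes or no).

Form the matrix with these vectors as rows and row reduce.
R2 ← R2 + (2)·R1: [0, 12, 3, -12]
R3 ← R3 − (2/3)·R2: [0, 0, 0, 0]
2 nonzero rows, so the 3 vectors span a space of dimension 2.
Since 2 < 3, the vectors are linearly dependent.

no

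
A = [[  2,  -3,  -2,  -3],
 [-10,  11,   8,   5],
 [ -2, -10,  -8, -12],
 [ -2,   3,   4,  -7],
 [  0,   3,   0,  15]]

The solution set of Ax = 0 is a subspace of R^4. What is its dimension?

1

Row reduce to echelon form.
R2 ← R2 + (5)·R1: [0, -4, -2, -10]
R3 ← R3 + R1: [0, -13, -10, -15]
R4 ← R4 + R1: [0, 0, 2, -10]
R3 ← R3 − (13/4)·R2: [0, 0, -7/2, 35/2]
R5 ← R5 + (3/4)·R2: [0, 0, -3/2, 15/2]
R4 ← R4 + (4/7)·R3: [0, 0, 0, 0]
R5 ← R5 − (3/7)·R3: [0, 0, 0, 0]
3 nonzero rows, so rank(A) = 3.
A has 4 columns; by rank–nullity, nullity = 4 − 3 = 1.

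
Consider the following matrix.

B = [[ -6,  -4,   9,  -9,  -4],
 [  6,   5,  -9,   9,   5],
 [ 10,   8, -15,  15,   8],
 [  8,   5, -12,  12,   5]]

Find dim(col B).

Row reduce to echelon form.
R2 ← R2 + R1: [0, 1, 0, 0, 1]
R3 ← R3 + (5/3)·R1: [0, 4/3, 0, 0, 4/3]
R4 ← R4 + (4/3)·R1: [0, -1/3, 0, 0, -1/3]
R3 ← R3 − (4/3)·R2: [0, 0, 0, 0, 0]
R4 ← R4 + (1/3)·R2: [0, 0, 0, 0, 0]
Echelon form has 2 nonzero rows, so rank(B) = 2.
The column space has dimension equal to the rank: 2.

2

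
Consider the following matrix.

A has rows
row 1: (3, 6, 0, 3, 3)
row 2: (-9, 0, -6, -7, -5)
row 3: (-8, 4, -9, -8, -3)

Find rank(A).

3

Row reduce to echelon form.
R2 ← R2 + (3)·R1: [0, 18, -6, 2, 4]
R3 ← R3 + (8/3)·R1: [0, 20, -9, 0, 5]
R3 ← R3 − (10/9)·R2: [0, 0, -7/3, -20/9, 5/9]
Echelon form has 3 nonzero rows, so rank(A) = 3.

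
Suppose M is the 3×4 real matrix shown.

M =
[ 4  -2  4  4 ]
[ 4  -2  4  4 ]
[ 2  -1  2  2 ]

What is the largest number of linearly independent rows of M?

1

Row reduce to echelon form.
R2 ← R2 − R1: [0, 0, 0, 0]
R3 ← R3 − (1/2)·R1: [0, 0, 0, 0]
Echelon form has 1 nonzero row, so rank(M) = 1.
The rank gives the maximum number of linearly independent rows: 1.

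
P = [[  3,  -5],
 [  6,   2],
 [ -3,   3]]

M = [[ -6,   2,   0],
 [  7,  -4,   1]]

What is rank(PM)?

2

First compute PM:
[[-53,  26,  -5],
 [-22,   4,   2],
 [ 39, -18,   3]]
Now row reduce the product.
R2 ← R2 − (22/53)·R1: [0, -360/53, 216/53]
R3 ← R3 + (39/53)·R1: [0, 60/53, -36/53]
R3 ← R3 + (1/6)·R2: [0, 0, 0]
2 nonzero rows, so rank(PM) = 2.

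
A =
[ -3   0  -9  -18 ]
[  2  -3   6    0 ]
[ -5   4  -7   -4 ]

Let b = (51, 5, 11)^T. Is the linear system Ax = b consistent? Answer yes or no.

Row reduce the augmented matrix [A | b].
R2 ← R2 + (2/3)·R1: [0, -3, 0, -12, 39]
R3 ← R3 − (5/3)·R1: [0, 4, 8, 26, -74]
R3 ← R3 + (4/3)·R2: [0, 0, 8, 10, -22]
The echelon form has 3 nonzero rows, and every pivot lies in the first 4 columns, so rank(A) = rank([A|b]) = 3.
The system is consistent.

yes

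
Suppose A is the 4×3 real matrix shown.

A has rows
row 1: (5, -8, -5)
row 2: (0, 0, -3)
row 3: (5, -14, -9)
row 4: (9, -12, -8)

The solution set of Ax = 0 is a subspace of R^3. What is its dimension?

0

Row reduce to echelon form.
R3 ← R3 − R1: [0, -6, -4]
R4 ← R4 − (9/5)·R1: [0, 12/5, 1]
Swap R2 ↔ R3
R4 ← R4 + (2/5)·R2: [0, 0, -3/5]
R4 ← R4 − (1/5)·R3: [0, 0, 0]
3 nonzero rows, so rank(A) = 3.
A has 3 columns; by rank–nullity, nullity = 3 − 3 = 0.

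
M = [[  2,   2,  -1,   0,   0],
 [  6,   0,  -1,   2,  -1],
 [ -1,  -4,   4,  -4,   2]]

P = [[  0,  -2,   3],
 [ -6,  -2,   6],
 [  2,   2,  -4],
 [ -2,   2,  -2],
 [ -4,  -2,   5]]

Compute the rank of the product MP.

2

First compute MP:
[[-14, -10,  22],
 [ -2,  -8,  13],
 [ 32,   6, -25]]
Now row reduce the product.
R2 ← R2 − (1/7)·R1: [0, -46/7, 69/7]
R3 ← R3 + (16/7)·R1: [0, -118/7, 177/7]
R3 ← R3 − (59/23)·R2: [0, 0, 0]
2 nonzero rows, so rank(MP) = 2.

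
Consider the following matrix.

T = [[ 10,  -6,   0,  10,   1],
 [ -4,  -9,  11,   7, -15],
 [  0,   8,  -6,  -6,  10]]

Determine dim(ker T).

2

Row reduce to echelon form.
R2 ← R2 + (2/5)·R1: [0, -57/5, 11, 11, -73/5]
R3 ← R3 + (40/57)·R2: [0, 0, 98/57, 98/57, -14/57]
3 nonzero rows, so rank(T) = 3.
T has 5 columns; by rank–nullity, nullity = 5 − 3 = 2.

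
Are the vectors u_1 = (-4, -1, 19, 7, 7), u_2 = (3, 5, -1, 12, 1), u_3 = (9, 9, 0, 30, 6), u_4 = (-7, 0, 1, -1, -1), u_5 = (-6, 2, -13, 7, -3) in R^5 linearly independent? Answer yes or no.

yes

Form the matrix with these vectors as rows and row reduce.
R2 ← R2 + (3/4)·R1: [0, 17/4, 53/4, 69/4, 25/4]
R3 ← R3 + (9/4)·R1: [0, 27/4, 171/4, 183/4, 87/4]
R4 ← R4 − (7/4)·R1: [0, 7/4, -129/4, -53/4, -53/4]
R5 ← R5 − (3/2)·R1: [0, 7/2, -83/2, -7/2, -27/2]
R3 ← R3 − (27/17)·R2: [0, 0, 369/17, 312/17, 201/17]
R4 ← R4 − (7/17)·R2: [0, 0, -641/17, -346/17, -269/17]
R5 ← R5 − (14/17)·R2: [0, 0, -891/17, -301/17, -317/17]
R4 ← R4 + (641/369)·R3: [0, 0, 0, 1418/123, 580/123]
R5 ← R5 + (99/41)·R3: [0, 0, 0, 1091/41, 406/41]
R5 ← R5 − (3273/1418)·R4: [0, 0, 0, 0, -696/709]
5 nonzero rows, so the 5 vectors span a space of dimension 5.
Since 5 = 5, the vectors are linearly independent.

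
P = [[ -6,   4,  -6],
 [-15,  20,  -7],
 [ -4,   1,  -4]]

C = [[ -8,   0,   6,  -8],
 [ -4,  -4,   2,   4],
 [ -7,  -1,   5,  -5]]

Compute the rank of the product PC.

First compute PC:
[[ 74, -10, -58,  94],
 [ 89, -73, -85, 235],
 [ 56,   0, -42,  56]]
Now row reduce the product.
R2 ← R2 − (89/74)·R1: [0, -2256/37, -564/37, 4512/37]
R3 ← R3 − (28/37)·R1: [0, 280/37, 70/37, -560/37]
R3 ← R3 + (35/282)·R2: [0, 0, 0, 0]
2 nonzero rows, so rank(PC) = 2.

2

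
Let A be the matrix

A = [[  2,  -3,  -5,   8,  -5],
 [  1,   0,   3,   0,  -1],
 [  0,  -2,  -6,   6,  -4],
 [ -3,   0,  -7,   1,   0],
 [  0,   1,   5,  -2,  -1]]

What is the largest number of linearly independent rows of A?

3

Row reduce to echelon form.
R2 ← R2 − (1/2)·R1: [0, 3/2, 11/2, -4, 3/2]
R4 ← R4 + (3/2)·R1: [0, -9/2, -29/2, 13, -15/2]
R3 ← R3 + (4/3)·R2: [0, 0, 4/3, 2/3, -2]
R4 ← R4 + (3)·R2: [0, 0, 2, 1, -3]
R5 ← R5 − (2/3)·R2: [0, 0, 4/3, 2/3, -2]
R4 ← R4 − (3/2)·R3: [0, 0, 0, 0, 0]
R5 ← R5 − R3: [0, 0, 0, 0, 0]
Echelon form has 3 nonzero rows, so rank(A) = 3.
The rank gives the maximum number of linearly independent rows: 3.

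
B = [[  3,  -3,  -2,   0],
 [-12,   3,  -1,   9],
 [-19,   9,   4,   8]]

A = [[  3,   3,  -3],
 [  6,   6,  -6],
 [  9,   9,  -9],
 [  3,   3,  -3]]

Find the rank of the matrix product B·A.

First compute BA:
[[-27, -27,  27],
 [  0,   0,   0],
 [ 57,  57, -57]]
Now row reduce the product.
R3 ← R3 + (19/9)·R1: [0, 0, 0]
1 nonzero row, so rank(BA) = 1.

1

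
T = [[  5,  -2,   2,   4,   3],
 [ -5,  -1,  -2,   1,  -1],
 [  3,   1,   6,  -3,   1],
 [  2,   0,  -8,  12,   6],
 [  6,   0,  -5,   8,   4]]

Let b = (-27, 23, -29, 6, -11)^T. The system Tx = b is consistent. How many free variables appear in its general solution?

Row reduce the augmented matrix [T | b].
R2 ← R2 + R1: [0, -3, 0, 5, 2, -4]
R3 ← R3 − (3/5)·R1: [0, 11/5, 24/5, -27/5, -4/5, -64/5]
R4 ← R4 − (2/5)·R1: [0, 4/5, -44/5, 52/5, 24/5, 84/5]
R5 ← R5 − (6/5)·R1: [0, 12/5, -37/5, 16/5, 2/5, 107/5]
R3 ← R3 + (11/15)·R2: [0, 0, 24/5, -26/15, 2/3, -236/15]
R4 ← R4 + (4/15)·R2: [0, 0, -44/5, 176/15, 16/3, 236/15]
R5 ← R5 + (4/5)·R2: [0, 0, -37/5, 36/5, 2, 91/5]
R4 ← R4 + (11/6)·R3: [0, 0, 0, 77/9, 59/9, -118/9]
R5 ← R5 + (37/24)·R3: [0, 0, 0, 163/36, 109/36, -109/18]
R5 ← R5 − (163/308)·R4: [0, 0, 0, 0, -34/77, 68/77]
The echelon form has 5 nonzero rows, and every pivot lies in the first 5 columns, so rank(T) = rank([T|b]) = 5.
The system is consistent.
Free variables = (unknowns) − (rank) = 5 − 5 = 0.

0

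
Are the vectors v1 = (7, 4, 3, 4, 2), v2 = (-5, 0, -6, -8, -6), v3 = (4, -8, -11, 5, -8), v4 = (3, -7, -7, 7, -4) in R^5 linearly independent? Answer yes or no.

Form the matrix with these vectors as rows and row reduce.
R2 ← R2 + (5/7)·R1: [0, 20/7, -27/7, -36/7, -32/7]
R3 ← R3 − (4/7)·R1: [0, -72/7, -89/7, 19/7, -64/7]
R4 ← R4 − (3/7)·R1: [0, -61/7, -58/7, 37/7, -34/7]
R3 ← R3 + (18/5)·R2: [0, 0, -133/5, -79/5, -128/5]
R4 ← R4 + (61/20)·R2: [0, 0, -401/20, -52/5, -94/5]
R4 ← R4 − (401/532)·R3: [0, 0, 0, 803/532, 66/133]
4 nonzero rows, so the 4 vectors span a space of dimension 4.
Since 4 = 4, the vectors are linearly independent.

yes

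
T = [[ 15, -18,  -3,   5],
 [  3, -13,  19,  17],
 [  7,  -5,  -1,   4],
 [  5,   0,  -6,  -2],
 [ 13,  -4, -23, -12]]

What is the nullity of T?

0

Row reduce to echelon form.
R2 ← R2 − (1/5)·R1: [0, -47/5, 98/5, 16]
R3 ← R3 − (7/15)·R1: [0, 17/5, 2/5, 5/3]
R4 ← R4 − (1/3)·R1: [0, 6, -5, -11/3]
R5 ← R5 − (13/15)·R1: [0, 58/5, -102/5, -49/3]
R3 ← R3 + (17/47)·R2: [0, 0, 352/47, 1051/141]
R4 ← R4 + (30/47)·R2: [0, 0, 353/47, 923/141]
R5 ← R5 + (58/47)·R2: [0, 0, 178/47, 481/141]
R4 ← R4 − (353/352)·R3: [0, 0, 0, -327/352]
R5 ← R5 − (89/176)·R3: [0, 0, 0, -63/176]
R5 ← R5 − (42/109)·R4: [0, 0, 0, 0]
4 nonzero rows, so rank(T) = 4.
T has 4 columns; by rank–nullity, nullity = 4 − 4 = 0.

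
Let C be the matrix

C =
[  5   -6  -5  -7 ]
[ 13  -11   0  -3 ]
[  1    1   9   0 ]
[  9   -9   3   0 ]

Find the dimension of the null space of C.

Row reduce to echelon form.
R2 ← R2 − (13/5)·R1: [0, 23/5, 13, 76/5]
R3 ← R3 − (1/5)·R1: [0, 11/5, 10, 7/5]
R4 ← R4 − (9/5)·R1: [0, 9/5, 12, 63/5]
R3 ← R3 − (11/23)·R2: [0, 0, 87/23, -135/23]
R4 ← R4 − (9/23)·R2: [0, 0, 159/23, 153/23]
R4 ← R4 − (53/29)·R3: [0, 0, 0, 504/29]
4 nonzero rows, so rank(C) = 4.
C has 4 columns; by rank–nullity, nullity = 4 − 4 = 0.

0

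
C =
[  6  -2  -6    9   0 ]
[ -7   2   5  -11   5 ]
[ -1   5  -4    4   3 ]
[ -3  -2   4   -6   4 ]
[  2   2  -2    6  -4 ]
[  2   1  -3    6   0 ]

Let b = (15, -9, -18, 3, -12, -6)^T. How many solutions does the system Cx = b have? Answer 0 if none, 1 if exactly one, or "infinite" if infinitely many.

Row reduce the augmented matrix [C | b].
R2 ← R2 + (7/6)·R1: [0, -1/3, -2, -1/2, 5, 17/2]
R3 ← R3 + (1/6)·R1: [0, 14/3, -5, 11/2, 3, -31/2]
R4 ← R4 + (1/2)·R1: [0, -3, 1, -3/2, 4, 21/2]
R5 ← R5 − (1/3)·R1: [0, 8/3, 0, 3, -4, -17]
R6 ← R6 − (1/3)·R1: [0, 5/3, -1, 3, 0, -11]
R3 ← R3 + (14)·R2: [0, 0, -33, -3/2, 73, 207/2]
R4 ← R4 − (9)·R2: [0, 0, 19, 3, -41, -66]
R5 ← R5 + (8)·R2: [0, 0, -16, -1, 36, 51]
R6 ← R6 + (5)·R2: [0, 0, -11, 1/2, 25, 63/2]
R4 ← R4 + (19/33)·R3: [0, 0, 0, 47/22, 34/33, -141/22]
R5 ← R5 − (16/33)·R3: [0, 0, 0, -3/11, 20/33, 9/11]
R6 ← R6 − (1/3)·R3: [0, 0, 0, 1, 2/3, -3]
R5 ← R5 + (6/47)·R4: [0, 0, 0, 0, 104/141, 0]
R6 ← R6 − (22/47)·R4: [0, 0, 0, 0, 26/141, 0]
R6 ← R6 − (1/4)·R5: [0, 0, 0, 0, 0, 0]
The echelon form has 5 nonzero rows, and every pivot lies in the first 5 columns, so rank(C) = rank([C|b]) = 5.
The system is consistent.
rank = 5 = number of unknowns, so the solution is unique.

1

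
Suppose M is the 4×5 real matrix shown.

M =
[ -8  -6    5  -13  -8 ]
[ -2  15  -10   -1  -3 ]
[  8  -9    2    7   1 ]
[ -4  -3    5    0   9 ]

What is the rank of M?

4

Row reduce to echelon form.
R2 ← R2 − (1/4)·R1: [0, 33/2, -45/4, 9/4, -1]
R3 ← R3 + R1: [0, -15, 7, -6, -7]
R4 ← R4 − (1/2)·R1: [0, 0, 5/2, 13/2, 13]
R3 ← R3 + (10/11)·R2: [0, 0, -71/22, -87/22, -87/11]
R4 ← R4 + (55/71)·R3: [0, 0, 0, 244/71, 488/71]
Echelon form has 4 nonzero rows, so rank(M) = 4.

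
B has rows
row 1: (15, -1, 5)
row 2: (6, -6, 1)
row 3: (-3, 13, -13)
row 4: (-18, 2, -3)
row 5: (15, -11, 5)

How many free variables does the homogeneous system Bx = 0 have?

Row reduce to echelon form.
R2 ← R2 − (2/5)·R1: [0, -28/5, -1]
R3 ← R3 + (1/5)·R1: [0, 64/5, -12]
R4 ← R4 + (6/5)·R1: [0, 4/5, 3]
R5 ← R5 − R1: [0, -10, 0]
R3 ← R3 + (16/7)·R2: [0, 0, -100/7]
R4 ← R4 + (1/7)·R2: [0, 0, 20/7]
R5 ← R5 − (25/14)·R2: [0, 0, 25/14]
R4 ← R4 + (1/5)·R3: [0, 0, 0]
R5 ← R5 + (1/8)·R3: [0, 0, 0]
3 nonzero rows, so rank(B) = 3.
B has 3 columns; by rank–nullity, nullity = 3 − 3 = 0.

0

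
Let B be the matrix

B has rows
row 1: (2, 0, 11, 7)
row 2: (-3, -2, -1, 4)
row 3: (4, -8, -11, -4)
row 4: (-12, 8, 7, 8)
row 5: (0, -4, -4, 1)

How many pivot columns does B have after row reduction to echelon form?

Row reduce to echelon form.
R2 ← R2 + (3/2)·R1: [0, -2, 31/2, 29/2]
R3 ← R3 − (2)·R1: [0, -8, -33, -18]
R4 ← R4 + (6)·R1: [0, 8, 73, 50]
R3 ← R3 − (4)·R2: [0, 0, -95, -76]
R4 ← R4 + (4)·R2: [0, 0, 135, 108]
R5 ← R5 − (2)·R2: [0, 0, -35, -28]
R4 ← R4 + (27/19)·R3: [0, 0, 0, 0]
R5 ← R5 − (7/19)·R3: [0, 0, 0, 0]
Echelon form has 3 nonzero rows, so rank(B) = 3.
Each nonzero row contributes one pivot column: 3 pivot columns.

3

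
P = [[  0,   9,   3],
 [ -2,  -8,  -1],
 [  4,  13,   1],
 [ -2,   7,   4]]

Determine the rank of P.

Row reduce to echelon form.
Swap R1 ↔ R2
R3 ← R3 + (2)·R1: [0, -3, -1]
R4 ← R4 − R1: [0, 15, 5]
R3 ← R3 + (1/3)·R2: [0, 0, 0]
R4 ← R4 − (5/3)·R2: [0, 0, 0]
Echelon form has 2 nonzero rows, so rank(P) = 2.

2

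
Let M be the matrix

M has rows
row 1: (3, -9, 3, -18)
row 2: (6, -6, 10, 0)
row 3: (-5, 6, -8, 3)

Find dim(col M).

2

Row reduce to echelon form.
R2 ← R2 − (2)·R1: [0, 12, 4, 36]
R3 ← R3 + (5/3)·R1: [0, -9, -3, -27]
R3 ← R3 + (3/4)·R2: [0, 0, 0, 0]
Echelon form has 2 nonzero rows, so rank(M) = 2.
The column space has dimension equal to the rank: 2.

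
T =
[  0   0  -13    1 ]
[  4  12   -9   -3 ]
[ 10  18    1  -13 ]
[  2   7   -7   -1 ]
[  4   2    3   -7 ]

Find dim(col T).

Row reduce to echelon form.
Swap R1 ↔ R2
R3 ← R3 − (5/2)·R1: [0, -12, 47/2, -11/2]
R4 ← R4 − (1/2)·R1: [0, 1, -5/2, 1/2]
R5 ← R5 − R1: [0, -10, 12, -4]
Swap R2 ↔ R3
R4 ← R4 + (1/12)·R2: [0, 0, -13/24, 1/24]
R5 ← R5 − (5/6)·R2: [0, 0, -91/12, 7/12]
R4 ← R4 − (1/24)·R3: [0, 0, 0, 0]
R5 ← R5 − (7/12)·R3: [0, 0, 0, 0]
Echelon form has 3 nonzero rows, so rank(T) = 3.
The column space has dimension equal to the rank: 3.

3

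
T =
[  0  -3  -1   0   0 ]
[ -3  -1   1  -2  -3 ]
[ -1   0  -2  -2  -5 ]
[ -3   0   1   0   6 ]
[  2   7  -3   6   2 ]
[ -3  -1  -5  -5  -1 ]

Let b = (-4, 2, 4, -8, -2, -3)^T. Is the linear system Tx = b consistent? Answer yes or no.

Row reduce the augmented matrix [T | b].
Swap R1 ↔ R2
R3 ← R3 − (1/3)·R1: [0, 1/3, -7/3, -4/3, -4, 10/3]
R4 ← R4 − R1: [0, 1, 0, 2, 9, -10]
R5 ← R5 + (2/3)·R1: [0, 19/3, -7/3, 14/3, 0, -2/3]
R6 ← R6 − R1: [0, 0, -6, -3, 2, -5]
R3 ← R3 + (1/9)·R2: [0, 0, -22/9, -4/3, -4, 26/9]
R4 ← R4 + (1/3)·R2: [0, 0, -1/3, 2, 9, -34/3]
R5 ← R5 + (19/9)·R2: [0, 0, -40/9, 14/3, 0, -82/9]
R4 ← R4 − (3/22)·R3: [0, 0, 0, 24/11, 105/11, -129/11]
R5 ← R5 − (20/11)·R3: [0, 0, 0, 78/11, 80/11, -158/11]
R6 ← R6 − (27/11)·R3: [0, 0, 0, 3/11, 130/11, -133/11]
R5 ← R5 − (13/4)·R4: [0, 0, 0, 0, -95/4, 95/4]
R6 ← R6 − (1/8)·R4: [0, 0, 0, 0, 85/8, -85/8]
R6 ← R6 + (17/38)·R5: [0, 0, 0, 0, 0, 0]
The echelon form has 5 nonzero rows, and every pivot lies in the first 5 columns, so rank(T) = rank([T|b]) = 5.
The system is consistent.

yes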